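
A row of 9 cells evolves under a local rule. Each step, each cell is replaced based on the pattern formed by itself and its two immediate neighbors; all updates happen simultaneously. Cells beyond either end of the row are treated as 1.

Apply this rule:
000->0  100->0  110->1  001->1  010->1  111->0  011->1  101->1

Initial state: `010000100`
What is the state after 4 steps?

011110001

110001101
010011111
110110000
011110001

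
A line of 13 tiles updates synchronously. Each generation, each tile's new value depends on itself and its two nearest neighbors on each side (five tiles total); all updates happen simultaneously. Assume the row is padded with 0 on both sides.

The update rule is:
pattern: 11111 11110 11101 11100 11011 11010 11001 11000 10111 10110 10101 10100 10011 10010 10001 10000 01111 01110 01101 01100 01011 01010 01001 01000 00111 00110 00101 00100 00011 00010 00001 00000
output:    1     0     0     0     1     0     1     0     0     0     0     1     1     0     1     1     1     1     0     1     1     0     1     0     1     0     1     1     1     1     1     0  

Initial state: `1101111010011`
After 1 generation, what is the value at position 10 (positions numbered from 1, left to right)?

0010100011101
position 10 holds 1

1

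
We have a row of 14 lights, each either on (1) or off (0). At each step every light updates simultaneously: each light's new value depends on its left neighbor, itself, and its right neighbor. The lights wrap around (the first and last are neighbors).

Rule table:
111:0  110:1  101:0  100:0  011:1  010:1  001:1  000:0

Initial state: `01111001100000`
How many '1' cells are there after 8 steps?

8

11001011100000
11011010100001
01011010100011
01011010100111
01011010101101
01011010101101  (fixed point — unchanged through step 8)
count of 1: 8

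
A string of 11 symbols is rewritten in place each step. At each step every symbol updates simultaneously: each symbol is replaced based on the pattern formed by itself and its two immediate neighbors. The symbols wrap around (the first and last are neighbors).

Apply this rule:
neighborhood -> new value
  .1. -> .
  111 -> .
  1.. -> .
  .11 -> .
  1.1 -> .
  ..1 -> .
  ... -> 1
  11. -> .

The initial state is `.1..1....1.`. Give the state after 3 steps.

......11...
11111....11
......11...

......11...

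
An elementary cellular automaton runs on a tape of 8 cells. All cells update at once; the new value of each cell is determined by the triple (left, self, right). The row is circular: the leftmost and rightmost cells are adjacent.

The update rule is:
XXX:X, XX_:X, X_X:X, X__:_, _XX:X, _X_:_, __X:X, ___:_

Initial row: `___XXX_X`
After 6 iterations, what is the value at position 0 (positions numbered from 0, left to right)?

X

__XXXXX_
_XXXXXX_
XXXXXXX_
XXXXXXXX
XXXXXXXX  (fixed point — unchanged through iteration 6)
position 0 holds X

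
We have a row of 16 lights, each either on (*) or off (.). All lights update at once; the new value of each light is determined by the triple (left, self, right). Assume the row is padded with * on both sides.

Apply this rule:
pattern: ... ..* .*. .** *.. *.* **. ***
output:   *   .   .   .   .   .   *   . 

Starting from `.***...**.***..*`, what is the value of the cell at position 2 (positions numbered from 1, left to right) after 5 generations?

generation 1: ...*.*..*...*...
generation 2: .*........*...*.
generation 3: ...******...*...
generation 4: .*......*.*...*.
generation 5: ...****.....*...
position 2 holds .

.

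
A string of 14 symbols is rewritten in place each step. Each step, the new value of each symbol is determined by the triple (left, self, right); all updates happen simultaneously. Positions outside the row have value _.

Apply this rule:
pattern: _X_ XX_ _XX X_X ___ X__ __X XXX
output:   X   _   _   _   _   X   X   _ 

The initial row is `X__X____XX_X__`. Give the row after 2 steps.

XXXXX__X___XX_
_____XXXX_X__X

_____XXXX_X__X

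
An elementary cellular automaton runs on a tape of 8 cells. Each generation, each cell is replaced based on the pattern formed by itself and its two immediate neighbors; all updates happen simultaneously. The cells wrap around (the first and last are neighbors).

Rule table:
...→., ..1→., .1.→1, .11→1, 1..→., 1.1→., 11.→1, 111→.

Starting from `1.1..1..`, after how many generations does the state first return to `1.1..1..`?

1

1.1..1..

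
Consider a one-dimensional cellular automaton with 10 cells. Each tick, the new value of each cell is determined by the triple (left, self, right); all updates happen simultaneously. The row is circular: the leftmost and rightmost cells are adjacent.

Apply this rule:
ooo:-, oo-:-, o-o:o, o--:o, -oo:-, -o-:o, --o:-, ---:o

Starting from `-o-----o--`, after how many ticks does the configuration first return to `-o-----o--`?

20

-ooooo-ooo
o-----o---
ooooo-ooo-
-----o---o
oooo-ooo-o
----o---o-
ooo-ooo-oo
---o---o--
oo-ooo-ooo
--o---o---
o-ooo-oooo
-o---o----
-ooo-ooooo
o---o-----
ooo-ooooo-
---o-----o
oo-ooooo-o
--o-----o-
o-ooooo-oo
-o-----o--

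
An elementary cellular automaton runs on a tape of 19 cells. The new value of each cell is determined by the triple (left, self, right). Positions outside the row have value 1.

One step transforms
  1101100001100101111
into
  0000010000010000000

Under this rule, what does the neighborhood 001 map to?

0

At position 8 the neighborhood is 001; the next row has 0 there.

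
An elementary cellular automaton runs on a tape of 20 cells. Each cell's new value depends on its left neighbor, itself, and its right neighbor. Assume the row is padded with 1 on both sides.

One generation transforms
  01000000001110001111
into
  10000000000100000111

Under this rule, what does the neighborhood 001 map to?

At position 9 the neighborhood is 001; the next row has 0 there.

0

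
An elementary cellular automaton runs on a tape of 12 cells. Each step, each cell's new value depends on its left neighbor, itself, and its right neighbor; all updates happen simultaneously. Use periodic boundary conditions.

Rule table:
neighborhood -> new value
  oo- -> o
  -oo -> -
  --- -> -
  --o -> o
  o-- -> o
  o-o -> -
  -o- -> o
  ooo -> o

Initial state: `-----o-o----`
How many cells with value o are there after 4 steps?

6

----oo-oo---
---o-o--oo--
--oo-ooo-oo-
-o-o--oo--oo
count of o: 6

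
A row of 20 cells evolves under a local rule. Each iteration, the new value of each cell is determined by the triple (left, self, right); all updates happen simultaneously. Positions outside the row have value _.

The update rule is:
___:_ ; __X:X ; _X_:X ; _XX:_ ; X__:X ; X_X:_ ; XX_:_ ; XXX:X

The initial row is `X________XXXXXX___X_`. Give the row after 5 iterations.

X_X__XXX_XX____XXX_X

XX______X_XXXX_X_XXX
__X____XX__XX__X__X_
_XXX__X__XX__XXXXXXX
X_X_XXXXX__XX_XXXXX_
X_X__XXX_XX____XXX_X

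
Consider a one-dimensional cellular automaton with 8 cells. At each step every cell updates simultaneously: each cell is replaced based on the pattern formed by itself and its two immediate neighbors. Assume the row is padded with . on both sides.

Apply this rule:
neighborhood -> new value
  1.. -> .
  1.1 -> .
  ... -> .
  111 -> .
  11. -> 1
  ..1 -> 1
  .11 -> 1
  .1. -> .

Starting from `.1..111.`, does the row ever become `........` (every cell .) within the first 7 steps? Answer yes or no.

1..11.1.
..111...
.11.1...
111.....
1.1.....
........
all cells are . at step 6

yes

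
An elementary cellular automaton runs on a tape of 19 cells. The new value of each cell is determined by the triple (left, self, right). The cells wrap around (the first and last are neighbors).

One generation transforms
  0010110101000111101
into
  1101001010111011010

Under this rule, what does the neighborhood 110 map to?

0

At position 5 the neighborhood is 110; the next row has 0 there.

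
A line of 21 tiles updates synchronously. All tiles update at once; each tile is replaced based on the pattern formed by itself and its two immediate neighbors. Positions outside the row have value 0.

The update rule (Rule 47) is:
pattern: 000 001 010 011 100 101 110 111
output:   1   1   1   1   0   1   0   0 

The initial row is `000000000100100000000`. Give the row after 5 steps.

111111111101101111111
100000000011011000000
101111111110110011111
111000000001100110000
100011111111001100111

100011111111001100111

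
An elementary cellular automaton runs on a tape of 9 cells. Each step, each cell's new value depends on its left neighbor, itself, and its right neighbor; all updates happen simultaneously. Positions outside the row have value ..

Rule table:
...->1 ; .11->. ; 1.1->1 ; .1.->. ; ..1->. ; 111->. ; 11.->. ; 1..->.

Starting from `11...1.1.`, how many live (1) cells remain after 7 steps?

...1..1..
11......1
...1111..
11......1  (repeats step 2; period 2)
step 7: ...1111..
count of 1: 4

4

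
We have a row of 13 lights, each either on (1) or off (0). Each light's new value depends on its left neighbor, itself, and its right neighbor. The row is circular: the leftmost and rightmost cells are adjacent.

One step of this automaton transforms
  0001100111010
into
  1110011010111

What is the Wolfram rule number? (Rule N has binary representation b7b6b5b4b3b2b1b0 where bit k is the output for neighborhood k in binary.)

183

position 8: 111 → 1  (bit 7 = 1)
position 4: 110 → 0  (bit 6 = 0)
position 10: 101 → 1  (bit 5 = 1)
position 5: 100 → 1  (bit 4 = 1)
position 3: 011 → 0  (bit 3 = 0)
position 11: 010 → 1  (bit 2 = 1)
position 2: 001 → 1  (bit 1 = 1)
position 0: 000 → 1  (bit 0 = 1)
bits b7..b0 = 10110111 = 183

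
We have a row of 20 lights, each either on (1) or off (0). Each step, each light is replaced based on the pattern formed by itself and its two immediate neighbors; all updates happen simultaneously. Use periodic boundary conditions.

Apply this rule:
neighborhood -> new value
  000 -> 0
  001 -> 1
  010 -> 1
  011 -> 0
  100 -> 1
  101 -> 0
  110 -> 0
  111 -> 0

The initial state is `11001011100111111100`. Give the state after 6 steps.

00111000011000000011
11000100100100000100
00101111111110001111
11100000000001010000
00010000000011011001
10111000000100000111

10111000000100000111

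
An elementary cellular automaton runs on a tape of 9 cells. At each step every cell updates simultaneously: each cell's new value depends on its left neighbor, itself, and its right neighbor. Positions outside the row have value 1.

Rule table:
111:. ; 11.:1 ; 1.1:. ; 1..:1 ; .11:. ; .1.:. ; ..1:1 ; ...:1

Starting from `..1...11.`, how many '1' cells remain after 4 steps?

11.111.1.
.1...1...
..111.111
11..1....
count of 1: 3

3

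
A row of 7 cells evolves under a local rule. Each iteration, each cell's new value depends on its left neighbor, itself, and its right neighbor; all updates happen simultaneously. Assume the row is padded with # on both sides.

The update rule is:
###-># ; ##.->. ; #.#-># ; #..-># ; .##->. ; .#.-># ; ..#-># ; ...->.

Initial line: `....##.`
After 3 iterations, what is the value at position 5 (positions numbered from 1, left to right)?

#..#..#
.#####.
#.###.#
position 5 holds #

#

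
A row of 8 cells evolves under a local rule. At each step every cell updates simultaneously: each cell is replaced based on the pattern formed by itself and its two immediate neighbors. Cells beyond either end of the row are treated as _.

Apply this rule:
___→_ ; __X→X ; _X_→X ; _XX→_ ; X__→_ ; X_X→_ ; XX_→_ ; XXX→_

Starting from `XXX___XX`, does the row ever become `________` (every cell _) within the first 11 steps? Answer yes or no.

step 1: _____X__
step 2: ____XX__
step 3: ___X____
step 4: __XX____
step 5: _X______
step 6: XX______
step 7: ________
all cells are _ at step 7

yes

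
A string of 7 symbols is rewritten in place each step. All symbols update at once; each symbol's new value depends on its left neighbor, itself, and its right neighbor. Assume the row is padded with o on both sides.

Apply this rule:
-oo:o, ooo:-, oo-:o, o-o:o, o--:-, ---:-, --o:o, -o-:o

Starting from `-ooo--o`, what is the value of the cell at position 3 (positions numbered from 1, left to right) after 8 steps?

o

step 1: oo-o-oo
step 2: -ooooo-
step 3: oo---oo
step 4: -o--oo-
step 5: oo-oooo
step 6: -ooo---
step 7: oo-o--o
step 8: -ooo-oo
position 3 holds o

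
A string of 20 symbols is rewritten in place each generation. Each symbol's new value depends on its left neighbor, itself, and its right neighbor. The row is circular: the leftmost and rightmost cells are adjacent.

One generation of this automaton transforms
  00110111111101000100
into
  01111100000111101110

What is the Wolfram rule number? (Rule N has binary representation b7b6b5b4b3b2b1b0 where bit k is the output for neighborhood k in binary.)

126

position 6: 111 → 0  (bit 7 = 0)
position 3: 110 → 1  (bit 6 = 1)
position 4: 101 → 1  (bit 5 = 1)
position 14: 100 → 1  (bit 4 = 1)
position 2: 011 → 1  (bit 3 = 1)
position 13: 010 → 1  (bit 2 = 1)
position 1: 001 → 1  (bit 1 = 1)
position 0: 000 → 0  (bit 0 = 0)
bits b7..b0 = 01111110 = 126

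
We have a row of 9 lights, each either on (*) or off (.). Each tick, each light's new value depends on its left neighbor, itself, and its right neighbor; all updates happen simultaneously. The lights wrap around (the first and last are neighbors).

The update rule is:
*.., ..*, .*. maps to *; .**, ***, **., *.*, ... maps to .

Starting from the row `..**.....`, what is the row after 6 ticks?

tick 1: .*..*....
tick 2: ******...
tick 3: ......*.*
tick 4: *....**.*
tick 5: .*..*....  (repeats tick 1; period 4)
tick 6: ******...

******...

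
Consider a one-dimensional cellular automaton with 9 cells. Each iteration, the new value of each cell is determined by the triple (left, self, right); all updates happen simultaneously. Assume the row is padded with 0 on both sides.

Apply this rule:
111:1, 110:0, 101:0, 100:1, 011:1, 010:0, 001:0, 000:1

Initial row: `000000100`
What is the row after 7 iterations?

iteration 1: 111110011
iteration 2: 111101010
iteration 3: 111000001
iteration 4: 110111100
iteration 5: 100111011
iteration 6: 010110010
iteration 7: 000101001

000101001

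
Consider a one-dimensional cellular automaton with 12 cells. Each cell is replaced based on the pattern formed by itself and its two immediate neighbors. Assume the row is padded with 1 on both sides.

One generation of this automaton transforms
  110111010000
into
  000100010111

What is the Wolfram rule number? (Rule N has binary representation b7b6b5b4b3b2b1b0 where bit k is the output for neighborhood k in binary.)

position 0: 111 → 0  (bit 7 = 0)
position 1: 110 → 0  (bit 6 = 0)
position 2: 101 → 0  (bit 5 = 0)
position 8: 100 → 0  (bit 4 = 0)
position 3: 011 → 1  (bit 3 = 1)
position 7: 010 → 1  (bit 2 = 1)
position 11: 001 → 1  (bit 1 = 1)
position 9: 000 → 1  (bit 0 = 1)
bits b7..b0 = 00001111 = 15

15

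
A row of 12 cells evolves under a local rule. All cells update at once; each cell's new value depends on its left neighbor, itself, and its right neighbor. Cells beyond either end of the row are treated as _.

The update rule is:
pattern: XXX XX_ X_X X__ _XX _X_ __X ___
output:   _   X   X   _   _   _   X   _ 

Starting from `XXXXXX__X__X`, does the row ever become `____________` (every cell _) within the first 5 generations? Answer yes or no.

generation 1: _____X_X__X_
generation 2: ____X_X__X__
generation 3: ___X_X__X___
generation 4: __X_X__X____
generation 5: _X_X__X_____
generation 5 is _X_X__X_____, still not uniform _

no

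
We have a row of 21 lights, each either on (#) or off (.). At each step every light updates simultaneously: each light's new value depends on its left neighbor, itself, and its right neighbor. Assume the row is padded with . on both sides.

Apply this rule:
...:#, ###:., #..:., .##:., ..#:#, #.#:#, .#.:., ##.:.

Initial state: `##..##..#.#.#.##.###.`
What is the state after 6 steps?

...#...#.#.#.#..#....
###..##.#.#.#..#..###
....#..#.#.#..#..#...
####..#.#.#..#..#..##
.....#.#.#..#..#..#..
#####.#.#..#..#..#..#

#####.#.#..#..#..#..#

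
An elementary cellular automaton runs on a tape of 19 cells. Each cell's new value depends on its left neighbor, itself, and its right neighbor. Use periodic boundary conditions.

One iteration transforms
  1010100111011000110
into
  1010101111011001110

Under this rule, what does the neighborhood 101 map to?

0

At position 1 the neighborhood is 101; the next row has 0 there.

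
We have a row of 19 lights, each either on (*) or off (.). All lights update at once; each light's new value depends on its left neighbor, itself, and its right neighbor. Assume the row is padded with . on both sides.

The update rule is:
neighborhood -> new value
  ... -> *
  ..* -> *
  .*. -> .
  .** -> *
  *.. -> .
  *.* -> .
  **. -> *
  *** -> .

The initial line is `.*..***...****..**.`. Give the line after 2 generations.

..***...*.*.*..*.*.

*..**.*.***..*.***.
..***...*.*.*..*.*.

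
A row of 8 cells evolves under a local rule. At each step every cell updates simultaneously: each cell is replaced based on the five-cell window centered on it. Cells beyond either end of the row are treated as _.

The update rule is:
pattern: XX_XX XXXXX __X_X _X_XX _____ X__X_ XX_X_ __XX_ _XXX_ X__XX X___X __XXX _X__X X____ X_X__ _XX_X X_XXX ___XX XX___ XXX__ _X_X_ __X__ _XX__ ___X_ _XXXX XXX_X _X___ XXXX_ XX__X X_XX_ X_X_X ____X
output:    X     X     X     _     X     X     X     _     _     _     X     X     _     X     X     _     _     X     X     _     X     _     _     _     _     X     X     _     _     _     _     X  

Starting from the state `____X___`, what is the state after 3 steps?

XXX__XXX
X____X__
_XXX__XX

_XXX__XX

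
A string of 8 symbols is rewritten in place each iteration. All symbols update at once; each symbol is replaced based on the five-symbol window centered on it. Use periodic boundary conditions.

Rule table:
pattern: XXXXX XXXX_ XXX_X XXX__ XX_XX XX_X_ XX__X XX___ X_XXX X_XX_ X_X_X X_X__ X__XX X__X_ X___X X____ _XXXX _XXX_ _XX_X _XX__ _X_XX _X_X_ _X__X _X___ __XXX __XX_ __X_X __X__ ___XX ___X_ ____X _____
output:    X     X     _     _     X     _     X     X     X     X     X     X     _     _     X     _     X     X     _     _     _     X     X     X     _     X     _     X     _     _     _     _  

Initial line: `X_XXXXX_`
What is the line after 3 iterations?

X_XXXX__
__XXX_X_
X__X__XX

X__X__XX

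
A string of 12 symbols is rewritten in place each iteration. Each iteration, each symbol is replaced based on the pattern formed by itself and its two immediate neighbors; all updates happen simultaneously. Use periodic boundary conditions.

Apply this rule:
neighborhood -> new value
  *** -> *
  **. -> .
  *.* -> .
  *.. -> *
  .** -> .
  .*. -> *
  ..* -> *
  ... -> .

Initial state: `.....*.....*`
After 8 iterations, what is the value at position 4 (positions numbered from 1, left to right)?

*

*...***...**
.*.*.*.*.*.*
.*.*.*.*.*.*  (fixed point — unchanged through iteration 8)
position 4 holds *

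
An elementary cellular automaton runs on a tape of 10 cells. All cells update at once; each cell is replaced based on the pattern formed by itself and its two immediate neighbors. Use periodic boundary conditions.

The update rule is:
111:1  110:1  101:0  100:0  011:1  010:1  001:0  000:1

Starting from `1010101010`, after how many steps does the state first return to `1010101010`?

1

1010101010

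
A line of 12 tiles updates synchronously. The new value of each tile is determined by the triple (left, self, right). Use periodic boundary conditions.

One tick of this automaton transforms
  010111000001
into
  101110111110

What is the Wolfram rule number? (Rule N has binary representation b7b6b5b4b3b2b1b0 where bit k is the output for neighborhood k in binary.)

187

position 4: 111 → 1  (bit 7 = 1)
position 5: 110 → 0  (bit 6 = 0)
position 0: 101 → 1  (bit 5 = 1)
position 6: 100 → 1  (bit 4 = 1)
position 3: 011 → 1  (bit 3 = 1)
position 1: 010 → 0  (bit 2 = 0)
position 10: 001 → 1  (bit 1 = 1)
position 7: 000 → 1  (bit 0 = 1)
bits b7..b0 = 10111011 = 187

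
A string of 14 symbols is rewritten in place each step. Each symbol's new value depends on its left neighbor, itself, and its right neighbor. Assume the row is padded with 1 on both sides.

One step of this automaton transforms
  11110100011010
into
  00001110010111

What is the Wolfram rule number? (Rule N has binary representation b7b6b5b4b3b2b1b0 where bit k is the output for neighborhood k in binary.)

60

position 0: 111 → 0  (bit 7 = 0)
position 3: 110 → 0  (bit 6 = 0)
position 4: 101 → 1  (bit 5 = 1)
position 6: 100 → 1  (bit 4 = 1)
position 9: 011 → 1  (bit 3 = 1)
position 5: 010 → 1  (bit 2 = 1)
position 8: 001 → 0  (bit 1 = 0)
position 7: 000 → 0  (bit 0 = 0)
bits b7..b0 = 00111100 = 60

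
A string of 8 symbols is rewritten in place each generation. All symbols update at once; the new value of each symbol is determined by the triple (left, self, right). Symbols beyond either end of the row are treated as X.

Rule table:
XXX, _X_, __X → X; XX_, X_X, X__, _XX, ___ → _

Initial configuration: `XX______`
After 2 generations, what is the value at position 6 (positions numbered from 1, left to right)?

_

generation 1: X______X
generation 2: ______X_
position 6 holds _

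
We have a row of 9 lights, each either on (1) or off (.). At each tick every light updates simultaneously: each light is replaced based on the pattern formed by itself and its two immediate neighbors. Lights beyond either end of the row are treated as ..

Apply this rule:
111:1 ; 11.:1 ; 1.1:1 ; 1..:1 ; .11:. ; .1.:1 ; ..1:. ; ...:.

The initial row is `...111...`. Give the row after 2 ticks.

....111..
.....111.

.....111.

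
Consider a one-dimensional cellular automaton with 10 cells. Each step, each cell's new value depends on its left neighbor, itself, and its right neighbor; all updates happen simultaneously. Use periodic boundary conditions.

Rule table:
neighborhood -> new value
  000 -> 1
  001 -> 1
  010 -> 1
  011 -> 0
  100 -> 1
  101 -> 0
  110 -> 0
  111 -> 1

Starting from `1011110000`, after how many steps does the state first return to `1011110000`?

step 1: 1001101111
step 2: 0110000111
step 3: 0001111010
step 4: 1110110011
step 5: 1100001101
step 6: 1011110000

6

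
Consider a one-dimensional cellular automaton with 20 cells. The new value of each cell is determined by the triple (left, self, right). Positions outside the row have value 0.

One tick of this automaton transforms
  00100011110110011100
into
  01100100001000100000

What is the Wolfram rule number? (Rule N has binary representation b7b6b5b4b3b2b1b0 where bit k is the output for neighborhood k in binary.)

38

position 7: 111 → 0  (bit 7 = 0)
position 9: 110 → 0  (bit 6 = 0)
position 10: 101 → 1  (bit 5 = 1)
position 3: 100 → 0  (bit 4 = 0)
position 6: 011 → 0  (bit 3 = 0)
position 2: 010 → 1  (bit 2 = 1)
position 1: 001 → 1  (bit 1 = 1)
position 0: 000 → 0  (bit 0 = 0)
bits b7..b0 = 00100110 = 38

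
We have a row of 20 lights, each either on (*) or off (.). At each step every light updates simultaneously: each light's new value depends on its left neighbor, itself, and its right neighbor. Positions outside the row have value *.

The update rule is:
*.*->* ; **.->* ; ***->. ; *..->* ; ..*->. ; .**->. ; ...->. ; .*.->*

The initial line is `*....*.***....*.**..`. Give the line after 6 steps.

**...**..**...**.**.
.**...**..**...**.**
*.**...**..**...**..
**.**...**..**...**.
.**.**...**..**...**
*.**.**...**..**....

*.**.**...**..**....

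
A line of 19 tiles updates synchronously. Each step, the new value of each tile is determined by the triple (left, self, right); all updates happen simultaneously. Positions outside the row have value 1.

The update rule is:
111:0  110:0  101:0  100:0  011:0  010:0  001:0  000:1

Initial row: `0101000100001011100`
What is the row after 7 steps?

0000010001100000000

0000010001100000000
0111000100001111110
0000010001100000000  (repeats step 1; period 2)
step 7: 0000010001100000000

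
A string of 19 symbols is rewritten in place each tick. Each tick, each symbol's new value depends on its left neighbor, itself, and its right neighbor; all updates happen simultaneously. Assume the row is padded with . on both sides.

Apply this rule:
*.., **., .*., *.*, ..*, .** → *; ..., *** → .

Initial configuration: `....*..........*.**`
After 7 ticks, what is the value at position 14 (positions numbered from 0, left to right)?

*

...***........*****
..**.**......**...*
.*******....****.**
**.....**..**..****
***...**********..*
*.**.**........****
********......**..*
position 14 holds *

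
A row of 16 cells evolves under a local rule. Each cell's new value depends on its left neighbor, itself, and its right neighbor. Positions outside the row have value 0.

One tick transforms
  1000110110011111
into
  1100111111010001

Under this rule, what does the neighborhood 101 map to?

1

At position 6 the neighborhood is 101; the next row has 1 there.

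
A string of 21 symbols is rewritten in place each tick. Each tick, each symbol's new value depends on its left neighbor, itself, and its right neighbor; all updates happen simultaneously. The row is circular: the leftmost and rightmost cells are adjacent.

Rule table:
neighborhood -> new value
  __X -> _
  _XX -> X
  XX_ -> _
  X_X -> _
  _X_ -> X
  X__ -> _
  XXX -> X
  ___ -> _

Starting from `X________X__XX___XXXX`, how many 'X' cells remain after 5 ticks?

_________X__X____XXXX
_________X__X____XXX_
_________X__X____XX__
_________X__X____X___
_________X__X____X___
count of X: 3

3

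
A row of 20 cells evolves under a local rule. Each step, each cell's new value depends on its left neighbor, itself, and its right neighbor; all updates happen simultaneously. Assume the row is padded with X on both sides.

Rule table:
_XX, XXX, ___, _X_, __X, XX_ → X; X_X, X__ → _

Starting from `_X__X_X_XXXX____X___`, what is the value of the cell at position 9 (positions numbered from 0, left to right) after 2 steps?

X

step 1: _X_XX_X_XXXX_XXXX_XX
step 2: _X_XX_X_XXXX_XXXX_XX
position 9 holds X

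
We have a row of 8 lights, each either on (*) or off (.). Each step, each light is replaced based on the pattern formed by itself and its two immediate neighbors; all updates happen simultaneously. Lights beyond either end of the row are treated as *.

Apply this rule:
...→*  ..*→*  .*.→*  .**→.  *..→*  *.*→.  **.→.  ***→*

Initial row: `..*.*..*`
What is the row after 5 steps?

***.****

***.***.
**...*..
*.******
...*****
***.****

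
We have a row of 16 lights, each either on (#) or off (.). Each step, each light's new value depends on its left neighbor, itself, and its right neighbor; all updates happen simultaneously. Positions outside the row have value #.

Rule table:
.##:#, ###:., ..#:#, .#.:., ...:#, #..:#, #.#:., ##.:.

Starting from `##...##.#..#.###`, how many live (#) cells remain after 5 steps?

..####...##..#..
###...####.##.##
...####....#..#.
####...####.##..
....####....#.##
count of #: 7

7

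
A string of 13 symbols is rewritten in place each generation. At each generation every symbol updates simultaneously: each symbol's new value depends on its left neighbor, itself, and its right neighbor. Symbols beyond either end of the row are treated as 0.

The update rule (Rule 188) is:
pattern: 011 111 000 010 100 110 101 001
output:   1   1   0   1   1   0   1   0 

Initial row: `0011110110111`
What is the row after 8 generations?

0011101101101

0011101101110
0011011011101
0010110111011
0011101110110
0011011101101
0010111011011
0011110110110
0011101101101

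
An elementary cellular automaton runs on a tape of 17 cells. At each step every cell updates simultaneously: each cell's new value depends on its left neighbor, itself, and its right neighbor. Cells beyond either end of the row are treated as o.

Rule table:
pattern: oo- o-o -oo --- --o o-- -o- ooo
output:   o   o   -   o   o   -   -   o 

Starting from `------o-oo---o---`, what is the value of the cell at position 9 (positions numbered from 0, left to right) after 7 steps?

o

step 1: -ooooo-o-o-oo--oo
step 2: o-ooooo-o-o-o-o-o
step 3: oo-ooooo-o-o-o-o-
step 4: ooo-ooooo-o-o-o-o
step 5: oooo-ooooo-o-o-o-
step 6: ooooo-ooooo-o-o-o
step 7: oooooo-ooooo-o-o-
position 9 holds o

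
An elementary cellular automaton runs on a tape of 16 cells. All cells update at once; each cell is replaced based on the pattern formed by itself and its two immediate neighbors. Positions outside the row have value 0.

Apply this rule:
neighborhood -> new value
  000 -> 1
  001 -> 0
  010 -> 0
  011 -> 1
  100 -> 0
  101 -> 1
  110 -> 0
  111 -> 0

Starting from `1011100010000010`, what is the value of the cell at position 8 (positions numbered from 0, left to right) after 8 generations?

0110001000111000
0100100010100011
0000001001001010
1111100000000100
1000001111110001
0011101000000100
1010010011110001
0100000010000100
position 8 holds 1

1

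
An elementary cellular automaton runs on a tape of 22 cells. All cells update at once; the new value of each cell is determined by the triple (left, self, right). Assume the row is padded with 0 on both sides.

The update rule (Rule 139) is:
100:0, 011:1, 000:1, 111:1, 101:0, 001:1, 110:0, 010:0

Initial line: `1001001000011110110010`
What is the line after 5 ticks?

0010010011111100100100
1100100111111001001001
1001001111110010010010
0010011111100100100100
1100111111001001001001

1100111111001001001001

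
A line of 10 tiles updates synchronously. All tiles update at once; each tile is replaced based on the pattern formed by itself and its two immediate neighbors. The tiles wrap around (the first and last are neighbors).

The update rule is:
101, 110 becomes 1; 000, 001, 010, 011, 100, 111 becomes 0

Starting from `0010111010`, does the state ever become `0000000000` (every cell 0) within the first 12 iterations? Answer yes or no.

0001001100
0000000100
0000000000
all cells are 0 at iteration 3

yes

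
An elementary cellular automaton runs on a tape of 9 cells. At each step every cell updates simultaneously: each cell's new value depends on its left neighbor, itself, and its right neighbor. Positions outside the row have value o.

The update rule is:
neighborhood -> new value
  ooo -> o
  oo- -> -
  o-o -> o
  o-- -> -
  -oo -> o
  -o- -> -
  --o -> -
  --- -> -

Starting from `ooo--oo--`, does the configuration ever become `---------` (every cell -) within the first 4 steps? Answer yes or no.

oo---o---
o--------
---------
all cells are - at step 3

yes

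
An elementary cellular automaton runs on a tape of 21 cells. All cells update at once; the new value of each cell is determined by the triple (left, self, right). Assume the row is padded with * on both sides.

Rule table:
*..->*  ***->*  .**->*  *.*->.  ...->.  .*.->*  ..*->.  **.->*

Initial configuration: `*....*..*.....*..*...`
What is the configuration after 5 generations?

**...**.**....**.**..
***..**.***...**.***.
****.**.****..**.***.
****.**.*****.**.***.
****.**.*****.**.***.

****.**.*****.**.***.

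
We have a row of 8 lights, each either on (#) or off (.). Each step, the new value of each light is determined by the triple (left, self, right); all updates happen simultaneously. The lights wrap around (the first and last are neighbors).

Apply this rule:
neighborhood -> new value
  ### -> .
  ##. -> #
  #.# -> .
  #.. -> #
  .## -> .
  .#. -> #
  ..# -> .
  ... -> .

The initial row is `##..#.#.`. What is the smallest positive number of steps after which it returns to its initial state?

step 1: .##.#.#.
step 2: ..#.#.##
step 3: #.#.#..#
step 4: #.#.##..
step 5: #.#..##.
step 6: #.##..#.
step 7: #..##.#.
step 8: ##..#.#.

8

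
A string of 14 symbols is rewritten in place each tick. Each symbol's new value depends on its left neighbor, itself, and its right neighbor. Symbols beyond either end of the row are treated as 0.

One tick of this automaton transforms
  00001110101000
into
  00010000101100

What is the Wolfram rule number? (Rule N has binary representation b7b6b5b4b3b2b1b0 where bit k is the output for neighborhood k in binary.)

22

position 5: 111 → 0  (bit 7 = 0)
position 6: 110 → 0  (bit 6 = 0)
position 7: 101 → 0  (bit 5 = 0)
position 11: 100 → 1  (bit 4 = 1)
position 4: 011 → 0  (bit 3 = 0)
position 8: 010 → 1  (bit 2 = 1)
position 3: 001 → 1  (bit 1 = 1)
position 0: 000 → 0  (bit 0 = 0)
bits b7..b0 = 00010110 = 22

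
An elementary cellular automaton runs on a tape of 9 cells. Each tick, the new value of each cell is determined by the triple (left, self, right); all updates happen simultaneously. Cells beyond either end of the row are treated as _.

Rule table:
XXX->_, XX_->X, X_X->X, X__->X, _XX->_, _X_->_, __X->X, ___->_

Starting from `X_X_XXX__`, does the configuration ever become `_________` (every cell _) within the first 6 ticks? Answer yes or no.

no

_X_X__XX_
X_X_XX_XX
_X_X_XX_X
X_X_X_XX_
_X_X_X_XX
X_X_X_X_X
tick 6 is X_X_X_X_X, still not uniform _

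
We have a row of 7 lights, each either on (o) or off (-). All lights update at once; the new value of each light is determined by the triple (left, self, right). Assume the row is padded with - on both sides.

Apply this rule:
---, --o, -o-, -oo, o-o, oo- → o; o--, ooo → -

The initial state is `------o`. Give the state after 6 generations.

ooooo-o

ooooooo
o-----o
o-ooooo
ooo---o
o-o-ooo
ooooo-o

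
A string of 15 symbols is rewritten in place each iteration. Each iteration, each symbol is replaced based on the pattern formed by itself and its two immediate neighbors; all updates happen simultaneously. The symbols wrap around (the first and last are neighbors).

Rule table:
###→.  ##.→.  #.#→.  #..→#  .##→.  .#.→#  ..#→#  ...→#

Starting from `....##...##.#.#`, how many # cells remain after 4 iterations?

6

####..###...#.#
....##...####..
####..###....##
....##...####..
count of #: 6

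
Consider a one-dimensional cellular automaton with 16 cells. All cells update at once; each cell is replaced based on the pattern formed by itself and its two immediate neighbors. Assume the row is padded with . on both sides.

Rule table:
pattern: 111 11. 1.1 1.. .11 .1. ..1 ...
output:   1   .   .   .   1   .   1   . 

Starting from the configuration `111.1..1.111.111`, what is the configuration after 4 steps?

11....1..11..11.
1....1..11..11..
....1..11..11...
...1..11..11....

...1..11..11....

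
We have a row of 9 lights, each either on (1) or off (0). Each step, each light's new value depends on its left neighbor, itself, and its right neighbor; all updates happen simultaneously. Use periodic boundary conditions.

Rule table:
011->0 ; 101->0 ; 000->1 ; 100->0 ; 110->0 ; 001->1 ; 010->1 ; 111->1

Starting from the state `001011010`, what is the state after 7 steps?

111011000

step 1: 111000010
step 2: 010011110
step 3: 110101100
step 4: 000100001
step 5: 011101111
step 6: 001000110
step 7: 111011000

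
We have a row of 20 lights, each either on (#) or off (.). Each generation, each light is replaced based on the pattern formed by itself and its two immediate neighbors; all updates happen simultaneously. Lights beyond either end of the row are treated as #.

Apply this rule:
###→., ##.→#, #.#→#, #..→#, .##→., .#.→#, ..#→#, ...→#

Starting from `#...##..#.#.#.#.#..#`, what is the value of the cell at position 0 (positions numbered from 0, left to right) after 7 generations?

#

####.##############.
...##.............##
###.##############..
..##.............###
##.##############...
.##.............####
#.##############....
position 0 holds #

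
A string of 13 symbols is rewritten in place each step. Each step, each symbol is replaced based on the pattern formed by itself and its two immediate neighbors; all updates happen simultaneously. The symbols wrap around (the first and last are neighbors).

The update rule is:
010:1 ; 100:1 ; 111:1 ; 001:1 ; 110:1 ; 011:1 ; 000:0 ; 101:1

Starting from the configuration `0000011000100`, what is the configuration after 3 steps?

step 1: 0000111101110
step 2: 0001111111111
step 3: 1011111111111

1011111111111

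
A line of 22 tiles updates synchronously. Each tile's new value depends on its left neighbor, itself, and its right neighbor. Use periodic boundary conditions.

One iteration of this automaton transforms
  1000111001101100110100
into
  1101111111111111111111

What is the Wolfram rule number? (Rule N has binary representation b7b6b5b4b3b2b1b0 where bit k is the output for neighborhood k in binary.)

position 5: 111 → 1  (bit 7 = 1)
position 6: 110 → 1  (bit 6 = 1)
position 11: 101 → 1  (bit 5 = 1)
position 1: 100 → 1  (bit 4 = 1)
position 4: 011 → 1  (bit 3 = 1)
position 0: 010 → 1  (bit 2 = 1)
position 3: 001 → 1  (bit 1 = 1)
position 2: 000 → 0  (bit 0 = 0)
bits b7..b0 = 11111110 = 254

254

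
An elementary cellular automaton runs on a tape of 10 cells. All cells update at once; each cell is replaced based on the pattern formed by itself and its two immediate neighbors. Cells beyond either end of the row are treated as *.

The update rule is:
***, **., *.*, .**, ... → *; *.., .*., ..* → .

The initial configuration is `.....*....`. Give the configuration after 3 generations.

*****.****

.***...**.
****.*.***
*****.****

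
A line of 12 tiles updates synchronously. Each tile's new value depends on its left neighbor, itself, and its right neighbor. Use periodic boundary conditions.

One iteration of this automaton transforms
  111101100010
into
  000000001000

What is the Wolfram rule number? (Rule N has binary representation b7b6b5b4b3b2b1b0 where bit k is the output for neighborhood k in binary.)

1

position 1: 111 → 0  (bit 7 = 0)
position 3: 110 → 0  (bit 6 = 0)
position 4: 101 → 0  (bit 5 = 0)
position 7: 100 → 0  (bit 4 = 0)
position 0: 011 → 0  (bit 3 = 0)
position 10: 010 → 0  (bit 2 = 0)
position 9: 001 → 0  (bit 1 = 0)
position 8: 000 → 1  (bit 0 = 1)
bits b7..b0 = 00000001 = 1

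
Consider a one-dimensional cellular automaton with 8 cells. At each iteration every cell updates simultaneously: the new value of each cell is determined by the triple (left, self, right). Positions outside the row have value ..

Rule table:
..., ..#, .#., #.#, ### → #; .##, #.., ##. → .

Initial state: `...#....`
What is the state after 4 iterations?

####.###
.##.#.#.
#..####.
#.#.##..

#.#.##..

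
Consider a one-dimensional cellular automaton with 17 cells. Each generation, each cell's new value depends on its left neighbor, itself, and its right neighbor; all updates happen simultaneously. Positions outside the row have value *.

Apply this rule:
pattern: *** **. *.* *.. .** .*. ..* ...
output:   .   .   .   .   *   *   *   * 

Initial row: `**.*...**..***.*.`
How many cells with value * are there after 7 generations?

...*.***..**...*.
.***.*...**..***.
.*...*.***..**...
.*.***.*...**..**
.*.*...*.***..**.
.*.*.***.*...**..
.*.*.*...*.***..*
count of *: 8

8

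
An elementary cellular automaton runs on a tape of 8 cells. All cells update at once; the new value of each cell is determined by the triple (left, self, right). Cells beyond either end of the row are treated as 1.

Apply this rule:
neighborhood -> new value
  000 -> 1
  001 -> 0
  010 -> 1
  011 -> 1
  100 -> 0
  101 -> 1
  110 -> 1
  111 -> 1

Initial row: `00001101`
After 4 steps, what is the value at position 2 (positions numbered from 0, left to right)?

01101111
11111111
11111111  (fixed point — unchanged through step 4)
position 2 holds 1

1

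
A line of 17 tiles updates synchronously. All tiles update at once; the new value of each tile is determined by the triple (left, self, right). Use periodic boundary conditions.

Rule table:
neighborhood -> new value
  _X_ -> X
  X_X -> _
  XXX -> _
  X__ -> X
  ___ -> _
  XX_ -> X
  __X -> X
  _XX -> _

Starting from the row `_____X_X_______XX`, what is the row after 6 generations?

_X__X_____X__X__X

generation 1: X___XX_XX_____X_X
generation 2: XX_X_X__XX___XX__
generation 3: _X_X_XXX_XX_X_XXX
generation 4: _X_X___X__X_X___X
generation 5: _X_XX_XXXXX_XX_XX
generation 6: _X__X_____X__X__X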